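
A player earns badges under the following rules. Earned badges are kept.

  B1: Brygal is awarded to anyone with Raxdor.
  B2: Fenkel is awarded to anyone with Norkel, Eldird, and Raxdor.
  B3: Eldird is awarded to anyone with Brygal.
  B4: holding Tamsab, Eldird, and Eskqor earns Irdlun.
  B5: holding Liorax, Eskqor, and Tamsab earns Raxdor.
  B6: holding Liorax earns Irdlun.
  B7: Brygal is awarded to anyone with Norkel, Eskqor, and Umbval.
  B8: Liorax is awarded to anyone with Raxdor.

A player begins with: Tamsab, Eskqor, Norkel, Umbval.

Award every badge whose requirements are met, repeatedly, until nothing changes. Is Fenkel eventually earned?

No

Fenkel would need Norkel, Eldird, and Raxdor (B2), but Raxdor is never earned.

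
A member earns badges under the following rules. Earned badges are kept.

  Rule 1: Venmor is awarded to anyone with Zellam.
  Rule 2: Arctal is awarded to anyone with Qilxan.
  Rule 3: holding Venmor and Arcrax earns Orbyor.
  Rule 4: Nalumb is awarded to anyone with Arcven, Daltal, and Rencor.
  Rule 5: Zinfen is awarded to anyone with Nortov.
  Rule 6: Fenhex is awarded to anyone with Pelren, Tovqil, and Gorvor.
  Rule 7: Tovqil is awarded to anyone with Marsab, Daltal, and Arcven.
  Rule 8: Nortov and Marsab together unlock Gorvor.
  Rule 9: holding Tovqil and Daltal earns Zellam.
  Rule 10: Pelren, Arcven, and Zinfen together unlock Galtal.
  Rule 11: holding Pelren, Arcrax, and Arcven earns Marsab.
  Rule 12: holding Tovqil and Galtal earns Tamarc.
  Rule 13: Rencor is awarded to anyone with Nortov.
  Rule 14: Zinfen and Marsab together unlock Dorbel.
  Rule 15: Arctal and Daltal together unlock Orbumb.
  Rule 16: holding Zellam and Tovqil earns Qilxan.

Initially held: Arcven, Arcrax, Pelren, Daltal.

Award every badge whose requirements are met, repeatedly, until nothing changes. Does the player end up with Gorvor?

Gorvor would need Nortov and Marsab (Rule 8), but Nortov is never earned.

No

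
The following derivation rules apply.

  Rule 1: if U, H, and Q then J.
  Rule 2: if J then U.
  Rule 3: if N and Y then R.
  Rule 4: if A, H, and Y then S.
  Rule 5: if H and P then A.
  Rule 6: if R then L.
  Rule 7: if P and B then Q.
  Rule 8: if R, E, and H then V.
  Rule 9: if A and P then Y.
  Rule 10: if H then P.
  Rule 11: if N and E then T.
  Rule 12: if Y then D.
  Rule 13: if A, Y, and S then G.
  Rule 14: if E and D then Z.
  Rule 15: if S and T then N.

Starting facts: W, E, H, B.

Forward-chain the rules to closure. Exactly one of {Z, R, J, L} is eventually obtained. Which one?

From H, Rule 10 gives P.
H and P hold, so A follows (Rule 5).
From A and P, Rule 9 gives Y.
Y holds, so D follows (Rule 12).
E and D hold, so Z follows (Rule 14).
J would need U, H, and Q (Rule 1), but U is never established. R would need N and Y (Rule 3), but N is never established. L would need R (Rule 6), but R is never established.

Z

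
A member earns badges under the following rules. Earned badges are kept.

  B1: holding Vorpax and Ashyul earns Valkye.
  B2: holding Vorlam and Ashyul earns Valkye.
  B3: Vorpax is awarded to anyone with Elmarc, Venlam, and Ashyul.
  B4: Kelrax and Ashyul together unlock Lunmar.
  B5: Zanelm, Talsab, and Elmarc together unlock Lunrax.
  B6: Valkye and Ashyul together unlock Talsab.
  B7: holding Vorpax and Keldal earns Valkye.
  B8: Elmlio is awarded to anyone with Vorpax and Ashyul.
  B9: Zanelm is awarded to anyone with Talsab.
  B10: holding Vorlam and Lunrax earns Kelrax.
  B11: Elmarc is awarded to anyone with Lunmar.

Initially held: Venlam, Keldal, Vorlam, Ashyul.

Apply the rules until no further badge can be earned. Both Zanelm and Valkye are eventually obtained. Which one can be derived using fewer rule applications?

Valkye: With Vorlam and Ashyul, Valkye is earned (B2). [1 rule application]
Zanelm: With Vorlam and Ashyul, Valkye is earned (B2). With Valkye and Ashyul, Talsab is earned (B6). With Talsab, Zanelm is earned (B9). [3 rule applications]
Valkye needs fewer.

Valkye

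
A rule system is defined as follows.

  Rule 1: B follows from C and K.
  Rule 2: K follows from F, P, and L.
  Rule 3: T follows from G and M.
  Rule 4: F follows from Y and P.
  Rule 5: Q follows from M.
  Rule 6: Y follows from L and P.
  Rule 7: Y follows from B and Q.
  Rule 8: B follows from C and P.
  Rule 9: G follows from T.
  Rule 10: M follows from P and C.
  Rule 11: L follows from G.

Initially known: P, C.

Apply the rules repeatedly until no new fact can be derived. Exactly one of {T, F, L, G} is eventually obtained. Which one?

F

P and C hold, so M follows (Rule 10).
C and P hold, so B follows (Rule 8).
From M, Rule 5 gives Q.
B and Q hold, so Y follows (Rule 7).
From Y and P, Rule 4 gives F.
T would need G and M (Rule 3), but G is never established. L would need G (Rule 11), but G is never established. G would need T (Rule 9), but T is never established.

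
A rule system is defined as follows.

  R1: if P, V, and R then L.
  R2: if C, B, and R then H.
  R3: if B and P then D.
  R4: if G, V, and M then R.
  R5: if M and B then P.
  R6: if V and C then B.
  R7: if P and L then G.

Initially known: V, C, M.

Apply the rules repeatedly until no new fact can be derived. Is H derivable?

H would need C, B, and R (R2), but R is never established.

No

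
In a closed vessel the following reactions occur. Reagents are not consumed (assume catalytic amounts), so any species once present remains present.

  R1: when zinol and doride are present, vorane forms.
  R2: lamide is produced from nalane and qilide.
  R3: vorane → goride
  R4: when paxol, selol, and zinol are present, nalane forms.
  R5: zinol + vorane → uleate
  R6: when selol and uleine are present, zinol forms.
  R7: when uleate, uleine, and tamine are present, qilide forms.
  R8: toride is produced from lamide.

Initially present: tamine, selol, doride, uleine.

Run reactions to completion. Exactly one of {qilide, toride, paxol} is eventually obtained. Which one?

qilide

selol and uleine present → zinol forms (R6).
zinol and doride present → vorane forms (R1).
zinol and vorane present → uleate forms (R5).
uleate, uleine, and tamine present → qilide forms (R7).
toride would need lamide (R8), but lamide never forms. No rule produces paxol, and it is not given.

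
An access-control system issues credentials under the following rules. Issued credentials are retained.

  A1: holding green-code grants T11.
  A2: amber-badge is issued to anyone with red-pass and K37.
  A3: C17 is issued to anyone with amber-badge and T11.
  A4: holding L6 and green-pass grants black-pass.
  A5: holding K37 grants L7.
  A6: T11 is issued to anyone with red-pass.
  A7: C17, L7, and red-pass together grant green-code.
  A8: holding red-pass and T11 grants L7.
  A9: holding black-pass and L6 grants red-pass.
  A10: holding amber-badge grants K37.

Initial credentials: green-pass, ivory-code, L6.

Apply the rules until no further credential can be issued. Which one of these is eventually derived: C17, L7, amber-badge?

Holding L6 and green-pass grants black-pass (A4).
Holding black-pass and L6 grants red-pass (A9).
Holding red-pass grants T11 (A6).
Holding red-pass and T11 grants L7 (A8).
C17 would need amber-badge and T11 (A3), but amber-badge is never granted. amber-badge would need red-pass and K37 (A2), but K37 is never granted.

L7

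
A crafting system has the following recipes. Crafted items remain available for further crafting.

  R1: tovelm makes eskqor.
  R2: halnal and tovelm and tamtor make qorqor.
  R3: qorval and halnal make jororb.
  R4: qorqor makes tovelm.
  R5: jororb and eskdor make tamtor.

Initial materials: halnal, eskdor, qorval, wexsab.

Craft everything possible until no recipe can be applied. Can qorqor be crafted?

No

qorqor would need halnal, tovelm, and tamtor (R2), but tovelm is never obtained.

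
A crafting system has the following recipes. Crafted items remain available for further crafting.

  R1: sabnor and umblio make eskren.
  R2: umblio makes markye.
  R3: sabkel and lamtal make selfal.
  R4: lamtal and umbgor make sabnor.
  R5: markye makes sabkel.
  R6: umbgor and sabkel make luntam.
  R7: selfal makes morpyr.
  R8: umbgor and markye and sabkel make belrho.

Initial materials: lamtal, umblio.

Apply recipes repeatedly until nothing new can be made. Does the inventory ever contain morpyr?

Yes

umblio → markye (R2).
Using R5, markye makes sabkel.
sabkel and lamtal → selfal (R3).
selfal → morpyr (R7).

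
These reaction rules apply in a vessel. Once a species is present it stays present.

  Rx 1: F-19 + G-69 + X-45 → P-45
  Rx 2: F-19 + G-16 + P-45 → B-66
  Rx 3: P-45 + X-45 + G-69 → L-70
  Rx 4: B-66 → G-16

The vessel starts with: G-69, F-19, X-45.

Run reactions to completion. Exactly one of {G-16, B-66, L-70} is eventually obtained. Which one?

L-70

F-19, G-69, and X-45 present → P-45 forms (Rx 1).
P-45, X-45, and G-69 present → L-70 forms (Rx 3).
G-16 would need B-66 (Rx 4), but B-66 never forms. B-66 would need F-19, G-16, and P-45 (Rx 2), but G-16 never forms.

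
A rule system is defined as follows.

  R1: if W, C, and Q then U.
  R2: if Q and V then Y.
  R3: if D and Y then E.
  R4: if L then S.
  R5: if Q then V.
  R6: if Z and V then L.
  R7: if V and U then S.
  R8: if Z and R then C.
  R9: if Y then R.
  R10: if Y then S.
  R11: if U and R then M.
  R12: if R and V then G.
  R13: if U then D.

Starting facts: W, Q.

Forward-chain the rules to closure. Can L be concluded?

No

L would need Z and V (R6), but Z is never established.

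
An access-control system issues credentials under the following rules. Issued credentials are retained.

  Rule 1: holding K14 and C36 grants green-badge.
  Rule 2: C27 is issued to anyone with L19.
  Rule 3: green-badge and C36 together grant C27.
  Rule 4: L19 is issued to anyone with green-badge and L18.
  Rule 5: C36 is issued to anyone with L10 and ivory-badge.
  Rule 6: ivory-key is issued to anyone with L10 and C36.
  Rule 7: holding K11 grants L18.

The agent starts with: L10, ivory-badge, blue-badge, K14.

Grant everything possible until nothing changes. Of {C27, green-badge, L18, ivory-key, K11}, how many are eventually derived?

3

Holding L10 and ivory-badge grants C36 (Rule 5).
Holding K14 and C36 grants green-badge (Rule 1).
Holding L10 and C36 grants ivory-key (Rule 6).
Holding green-badge and C36 grants C27 (Rule 3).
C27: reached.
green-badge: reached.
L18 would need K11 (Rule 7), but K11 is never granted.
ivory-key: reached.
No rule produces K11, and it is not given.
Reached: C27, green-badge, and ivory-key — 3 of the 5.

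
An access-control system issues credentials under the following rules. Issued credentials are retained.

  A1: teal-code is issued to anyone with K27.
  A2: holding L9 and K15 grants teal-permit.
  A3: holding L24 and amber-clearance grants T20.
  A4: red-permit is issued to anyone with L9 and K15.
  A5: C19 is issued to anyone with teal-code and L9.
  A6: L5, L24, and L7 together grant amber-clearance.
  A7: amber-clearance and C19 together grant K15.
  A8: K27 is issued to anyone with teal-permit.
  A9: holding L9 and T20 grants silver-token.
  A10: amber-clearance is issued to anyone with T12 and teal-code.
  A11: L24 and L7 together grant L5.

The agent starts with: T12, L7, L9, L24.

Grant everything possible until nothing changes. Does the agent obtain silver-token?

Yes

Holding L24 and L7 grants L5 (A11).
Holding L5, L24, and L7 grants amber-clearance (A6).
Holding L24 and amber-clearance grants T20 (A3).
Holding L9 and T20 grants silver-token (A9).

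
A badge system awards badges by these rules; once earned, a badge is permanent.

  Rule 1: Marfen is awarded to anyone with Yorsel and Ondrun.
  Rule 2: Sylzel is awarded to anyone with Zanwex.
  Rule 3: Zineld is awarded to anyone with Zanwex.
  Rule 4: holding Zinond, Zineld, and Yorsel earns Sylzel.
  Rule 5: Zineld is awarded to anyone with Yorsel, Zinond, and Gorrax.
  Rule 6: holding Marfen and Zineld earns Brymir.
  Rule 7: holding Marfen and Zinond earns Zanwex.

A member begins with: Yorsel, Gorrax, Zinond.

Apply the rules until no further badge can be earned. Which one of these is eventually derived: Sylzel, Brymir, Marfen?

With Yorsel, Zinond, and Gorrax, Zineld is earned (Rule 5).
With Zinond, Zineld, and Yorsel, Sylzel is earned (Rule 4).
Marfen would need Yorsel and Ondrun (Rule 1), but Ondrun is never earned. Brymir would need Marfen and Zineld (Rule 6), but Marfen is never earned.

Sylzel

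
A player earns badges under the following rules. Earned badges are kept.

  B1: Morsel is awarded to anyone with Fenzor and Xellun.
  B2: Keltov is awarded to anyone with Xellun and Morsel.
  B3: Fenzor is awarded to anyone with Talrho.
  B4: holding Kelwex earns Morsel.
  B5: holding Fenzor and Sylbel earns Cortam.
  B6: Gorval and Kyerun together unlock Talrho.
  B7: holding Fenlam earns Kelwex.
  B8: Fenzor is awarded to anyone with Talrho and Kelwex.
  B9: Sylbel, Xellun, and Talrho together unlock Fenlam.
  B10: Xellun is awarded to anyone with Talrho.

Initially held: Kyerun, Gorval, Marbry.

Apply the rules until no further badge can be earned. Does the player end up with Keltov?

With Gorval and Kyerun, Talrho is earned (B6).
With Talrho, Xellun is earned (B10).
With Talrho, Fenzor is earned (B3).
With Fenzor and Xellun, Morsel is earned (B1).
With Xellun and Morsel, Keltov is earned (B2).

Yes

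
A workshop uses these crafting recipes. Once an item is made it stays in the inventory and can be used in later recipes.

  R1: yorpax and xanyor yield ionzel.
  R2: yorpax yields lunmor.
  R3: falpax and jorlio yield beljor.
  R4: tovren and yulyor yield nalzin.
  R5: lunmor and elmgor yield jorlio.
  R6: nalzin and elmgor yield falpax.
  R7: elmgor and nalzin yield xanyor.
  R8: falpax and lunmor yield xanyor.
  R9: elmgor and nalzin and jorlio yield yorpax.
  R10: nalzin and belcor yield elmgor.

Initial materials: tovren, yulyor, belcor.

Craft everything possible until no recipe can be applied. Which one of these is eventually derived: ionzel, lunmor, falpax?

Using R4, tovren and yulyor make nalzin.
Using R10, nalzin and belcor make elmgor.
Using R6, nalzin and elmgor make falpax.
ionzel would need yorpax and xanyor (R1), but yorpax is never obtained. lunmor would need yorpax (R2), but yorpax is never obtained.

falpax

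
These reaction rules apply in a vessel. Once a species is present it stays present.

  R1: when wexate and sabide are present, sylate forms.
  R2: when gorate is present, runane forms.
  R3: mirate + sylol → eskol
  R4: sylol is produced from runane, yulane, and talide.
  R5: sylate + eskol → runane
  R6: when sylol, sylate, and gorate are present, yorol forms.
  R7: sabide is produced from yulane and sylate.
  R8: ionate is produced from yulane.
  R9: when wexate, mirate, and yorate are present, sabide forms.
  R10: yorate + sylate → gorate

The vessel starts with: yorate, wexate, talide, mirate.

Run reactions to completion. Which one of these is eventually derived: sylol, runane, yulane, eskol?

wexate, mirate, and yorate present → sabide forms (R9).
wexate and sabide present → sylate forms (R1).
yorate and sylate present → gorate forms (R10).
gorate present → runane forms (R2).
eskol would need mirate and sylol (R3), but sylol never forms. sylol would need runane, yulane, and talide (R4), but yulane never forms. No rule produces yulane, and it is not given.

runane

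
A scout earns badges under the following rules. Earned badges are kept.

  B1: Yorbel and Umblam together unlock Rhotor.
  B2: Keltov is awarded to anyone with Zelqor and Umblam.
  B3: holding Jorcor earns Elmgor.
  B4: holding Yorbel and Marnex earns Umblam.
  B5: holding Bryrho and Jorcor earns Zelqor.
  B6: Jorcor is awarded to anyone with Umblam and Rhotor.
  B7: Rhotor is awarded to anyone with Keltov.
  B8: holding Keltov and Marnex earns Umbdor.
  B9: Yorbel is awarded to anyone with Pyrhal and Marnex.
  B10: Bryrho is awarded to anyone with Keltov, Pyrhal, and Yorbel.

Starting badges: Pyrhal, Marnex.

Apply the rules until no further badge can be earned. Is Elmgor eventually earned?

With Pyrhal and Marnex, Yorbel is earned (B9).
With Yorbel and Marnex, Umblam is earned (B4).
With Yorbel and Umblam, Rhotor is earned (B1).
With Umblam and Rhotor, Jorcor is earned (B6).
With Jorcor, Elmgor is earned (B3).

Yes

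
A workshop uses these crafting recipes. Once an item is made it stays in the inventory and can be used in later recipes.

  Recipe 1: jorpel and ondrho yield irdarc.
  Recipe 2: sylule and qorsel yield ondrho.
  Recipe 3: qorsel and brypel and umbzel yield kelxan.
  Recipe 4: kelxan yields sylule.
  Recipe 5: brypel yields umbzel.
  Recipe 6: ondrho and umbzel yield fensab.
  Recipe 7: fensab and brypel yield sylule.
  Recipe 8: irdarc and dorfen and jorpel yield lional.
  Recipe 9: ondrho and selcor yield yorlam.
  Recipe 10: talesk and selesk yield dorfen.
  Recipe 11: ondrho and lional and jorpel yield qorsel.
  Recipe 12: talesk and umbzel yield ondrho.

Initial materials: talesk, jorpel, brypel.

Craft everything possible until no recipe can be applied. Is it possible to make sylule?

brypel → umbzel (Recipe 5).
Using Recipe 12, talesk and umbzel make ondrho.
ondrho and umbzel → fensab (Recipe 6).
Using Recipe 7, fensab and brypel make sylule.

Yes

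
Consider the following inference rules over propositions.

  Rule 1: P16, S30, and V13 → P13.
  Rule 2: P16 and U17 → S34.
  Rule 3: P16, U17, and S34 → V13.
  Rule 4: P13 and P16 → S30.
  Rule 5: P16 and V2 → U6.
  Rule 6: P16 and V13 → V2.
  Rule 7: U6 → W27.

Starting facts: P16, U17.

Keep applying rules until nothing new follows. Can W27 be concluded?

From P16 and U17, Rule 2 gives S34.
From P16, U17, and S34, Rule 3 gives V13.
From P16 and V13, Rule 6 gives V2.
From P16 and V2, Rule 5 gives U6.
U6 holds, so W27 follows (Rule 7).

Yes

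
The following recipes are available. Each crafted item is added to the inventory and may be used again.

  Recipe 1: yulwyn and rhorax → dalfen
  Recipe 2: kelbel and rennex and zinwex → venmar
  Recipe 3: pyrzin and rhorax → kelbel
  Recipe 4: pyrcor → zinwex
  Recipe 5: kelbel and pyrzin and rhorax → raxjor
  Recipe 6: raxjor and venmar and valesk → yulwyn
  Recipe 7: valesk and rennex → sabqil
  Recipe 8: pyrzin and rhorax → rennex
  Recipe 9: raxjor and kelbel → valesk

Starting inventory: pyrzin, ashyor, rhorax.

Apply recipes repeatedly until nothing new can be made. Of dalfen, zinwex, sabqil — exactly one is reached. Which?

Using Recipe 8, pyrzin and rhorax make rennex.
Using Recipe 3, pyrzin and rhorax make kelbel.
kelbel and pyrzin and rhorax → raxjor (Recipe 5).
raxjor and kelbel → valesk (Recipe 9).
Using Recipe 7, valesk and rennex make sabqil.
zinwex would need pyrcor (Recipe 4), but pyrcor is never obtained. dalfen would need yulwyn and rhorax (Recipe 1), but yulwyn is never obtained.

sabqil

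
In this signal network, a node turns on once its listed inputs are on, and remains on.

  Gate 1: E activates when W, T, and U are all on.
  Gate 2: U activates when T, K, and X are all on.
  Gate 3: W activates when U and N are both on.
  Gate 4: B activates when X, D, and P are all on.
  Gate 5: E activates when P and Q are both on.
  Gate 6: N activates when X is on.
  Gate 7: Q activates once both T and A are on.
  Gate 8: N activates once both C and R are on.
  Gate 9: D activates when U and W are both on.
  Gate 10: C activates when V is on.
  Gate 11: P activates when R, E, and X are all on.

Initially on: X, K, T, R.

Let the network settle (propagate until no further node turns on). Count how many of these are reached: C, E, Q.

T, K, and X are on, so U activates (Gate 2).
X is on, so N activates (Gate 6).
Gate 3: U and N on → W on.
W, T, and U are on, so E activates (Gate 1).
C would need V (Gate 10), but V never turns on.
E: reached.
Q would need T and A (Gate 7), but A never turns on.
Reached: E — 1 of the 3.

1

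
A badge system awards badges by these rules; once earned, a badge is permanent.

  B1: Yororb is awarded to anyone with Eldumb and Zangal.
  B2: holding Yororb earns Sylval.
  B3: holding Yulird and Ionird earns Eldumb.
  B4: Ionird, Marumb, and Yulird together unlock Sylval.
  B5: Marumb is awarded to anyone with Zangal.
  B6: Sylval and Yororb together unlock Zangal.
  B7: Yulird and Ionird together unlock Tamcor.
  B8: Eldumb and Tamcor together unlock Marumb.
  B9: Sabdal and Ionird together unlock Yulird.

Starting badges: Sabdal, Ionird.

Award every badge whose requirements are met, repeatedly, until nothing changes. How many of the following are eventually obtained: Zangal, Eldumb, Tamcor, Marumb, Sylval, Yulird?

5

With Sabdal and Ionird, Yulird is earned (B9).
With Yulird and Ionird, Tamcor is earned (B7).
With Yulird and Ionird, Eldumb is earned (B3).
With Eldumb and Tamcor, Marumb is earned (B8).
With Ionird, Marumb, and Yulird, Sylval is earned (B4).
Zangal would need Sylval and Yororb (B6), but Yororb is never earned.
Eldumb: reached.
Tamcor: reached.
Marumb: reached.
Sylval: reached.
Yulird: reached.
Reached: Eldumb, Tamcor, Marumb, Sylval, and Yulird — 5 of the 6.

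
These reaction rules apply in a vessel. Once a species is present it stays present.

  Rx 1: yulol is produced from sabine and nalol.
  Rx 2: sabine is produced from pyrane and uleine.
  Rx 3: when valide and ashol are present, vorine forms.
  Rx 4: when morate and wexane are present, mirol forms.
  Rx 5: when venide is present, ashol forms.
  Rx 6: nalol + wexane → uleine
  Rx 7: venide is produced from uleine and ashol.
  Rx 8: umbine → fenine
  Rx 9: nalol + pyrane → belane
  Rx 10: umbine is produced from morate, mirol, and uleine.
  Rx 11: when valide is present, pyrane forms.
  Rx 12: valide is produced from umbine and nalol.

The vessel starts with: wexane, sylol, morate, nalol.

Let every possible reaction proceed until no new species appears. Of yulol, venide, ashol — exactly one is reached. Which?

yulol

nalol and wexane present → uleine forms (Rx 6).
morate and wexane present → mirol forms (Rx 4).
morate, mirol, and uleine present → umbine forms (Rx 10).
umbine and nalol present → valide forms (Rx 12).
valide present → pyrane forms (Rx 11).
pyrane and uleine present → sabine forms (Rx 2).
sabine and nalol present → yulol forms (Rx 1).
ashol would need venide (Rx 5), but venide never forms. venide would need uleine and ashol (Rx 7), but ashol never forms.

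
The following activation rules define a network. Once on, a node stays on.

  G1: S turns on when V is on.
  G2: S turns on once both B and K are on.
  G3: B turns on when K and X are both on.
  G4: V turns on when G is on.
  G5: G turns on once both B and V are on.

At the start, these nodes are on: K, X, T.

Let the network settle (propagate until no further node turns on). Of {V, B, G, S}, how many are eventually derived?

2

G3: K and X on → B on.
B and K are on, so S turns on (G2).
V would need G (G4), but G never turns on.
B: reached.
G would need B and V (G5), but V never turns on.
S: reached.
Reached: B and S — 2 of the 4.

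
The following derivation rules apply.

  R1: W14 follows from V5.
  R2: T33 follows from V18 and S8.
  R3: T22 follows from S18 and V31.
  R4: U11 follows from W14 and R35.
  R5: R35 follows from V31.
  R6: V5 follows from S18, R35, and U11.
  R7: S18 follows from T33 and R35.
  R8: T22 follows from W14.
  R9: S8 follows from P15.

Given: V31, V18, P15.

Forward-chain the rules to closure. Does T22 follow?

Yes

V31 holds, so R35 follows (R5).
From P15, R9 gives S8.
V18 and S8 hold, so T33 follows (R2).
T33 and R35 hold, so S18 follows (R7).
S18 and V31 hold, so T22 follows (R3).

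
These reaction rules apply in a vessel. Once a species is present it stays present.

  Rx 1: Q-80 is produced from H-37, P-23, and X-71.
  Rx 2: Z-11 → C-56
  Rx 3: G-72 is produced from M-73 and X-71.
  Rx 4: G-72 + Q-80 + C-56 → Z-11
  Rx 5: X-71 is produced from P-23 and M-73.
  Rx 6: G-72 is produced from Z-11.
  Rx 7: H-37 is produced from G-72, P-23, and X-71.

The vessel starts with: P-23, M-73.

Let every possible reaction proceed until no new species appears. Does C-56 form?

C-56 would need Z-11 (Rx 2), but Z-11 never forms.

No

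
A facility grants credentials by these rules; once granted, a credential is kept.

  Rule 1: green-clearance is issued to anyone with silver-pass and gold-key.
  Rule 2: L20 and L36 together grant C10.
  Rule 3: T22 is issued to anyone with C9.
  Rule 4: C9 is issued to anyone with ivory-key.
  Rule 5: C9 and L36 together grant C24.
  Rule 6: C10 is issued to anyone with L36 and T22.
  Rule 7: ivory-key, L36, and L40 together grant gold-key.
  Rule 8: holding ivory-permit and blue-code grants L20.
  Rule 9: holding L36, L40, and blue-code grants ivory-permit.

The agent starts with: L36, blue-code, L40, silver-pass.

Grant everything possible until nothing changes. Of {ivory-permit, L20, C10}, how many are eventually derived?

Holding L36, L40, and blue-code grants ivory-permit (Rule 9).
Holding ivory-permit and blue-code grants L20 (Rule 8).
Holding L20 and L36 grants C10 (Rule 2).
ivory-permit: reached.
L20: reached.
C10: reached.
All 3 are reached.

3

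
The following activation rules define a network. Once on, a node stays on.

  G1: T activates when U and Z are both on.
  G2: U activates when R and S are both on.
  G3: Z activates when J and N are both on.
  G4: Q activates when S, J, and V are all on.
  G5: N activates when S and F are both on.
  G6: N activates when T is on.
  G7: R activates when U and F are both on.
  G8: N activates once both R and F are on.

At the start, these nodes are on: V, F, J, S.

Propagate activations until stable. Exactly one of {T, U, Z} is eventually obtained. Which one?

S and F are on, so N activates (G5).
G3: J and N on → Z on.
U would need R and S (G2), but R never turns on. T would need U and Z (G1), but U never turns on.

Z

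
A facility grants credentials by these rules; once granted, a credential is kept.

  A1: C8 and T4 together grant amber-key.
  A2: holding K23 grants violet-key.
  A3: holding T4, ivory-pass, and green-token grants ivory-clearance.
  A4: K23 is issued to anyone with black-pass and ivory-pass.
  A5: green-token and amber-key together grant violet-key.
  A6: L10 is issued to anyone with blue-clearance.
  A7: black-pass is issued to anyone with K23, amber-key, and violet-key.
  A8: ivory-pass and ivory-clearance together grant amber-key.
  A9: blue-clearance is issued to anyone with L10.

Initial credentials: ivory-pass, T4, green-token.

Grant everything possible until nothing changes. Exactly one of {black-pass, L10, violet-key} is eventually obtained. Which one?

Holding T4, ivory-pass, and green-token grants ivory-clearance (A3).
Holding ivory-pass and ivory-clearance grants amber-key (A8).
Holding green-token and amber-key grants violet-key (A5).
L10 would need blue-clearance (A6), but blue-clearance is never granted. black-pass would need K23, amber-key, and violet-key (A7), but K23 is never granted.

violet-key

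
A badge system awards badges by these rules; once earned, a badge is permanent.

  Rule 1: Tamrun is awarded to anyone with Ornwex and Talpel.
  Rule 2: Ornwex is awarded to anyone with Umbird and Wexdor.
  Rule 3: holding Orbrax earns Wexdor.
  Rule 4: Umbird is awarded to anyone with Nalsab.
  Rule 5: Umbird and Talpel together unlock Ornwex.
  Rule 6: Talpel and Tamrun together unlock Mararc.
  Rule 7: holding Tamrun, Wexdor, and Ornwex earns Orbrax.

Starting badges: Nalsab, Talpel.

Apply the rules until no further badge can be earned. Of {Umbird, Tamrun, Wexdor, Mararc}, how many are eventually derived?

With Nalsab, Umbird is earned (Rule 4).
With Umbird and Talpel, Ornwex is earned (Rule 5).
With Ornwex and Talpel, Tamrun is earned (Rule 1).
With Talpel and Tamrun, Mararc is earned (Rule 6).
Umbird: reached.
Tamrun: reached.
Wexdor would need Orbrax (Rule 3), but Orbrax is never earned.
Mararc: reached.
Reached: Umbird, Tamrun, and Mararc — 3 of the 4.

3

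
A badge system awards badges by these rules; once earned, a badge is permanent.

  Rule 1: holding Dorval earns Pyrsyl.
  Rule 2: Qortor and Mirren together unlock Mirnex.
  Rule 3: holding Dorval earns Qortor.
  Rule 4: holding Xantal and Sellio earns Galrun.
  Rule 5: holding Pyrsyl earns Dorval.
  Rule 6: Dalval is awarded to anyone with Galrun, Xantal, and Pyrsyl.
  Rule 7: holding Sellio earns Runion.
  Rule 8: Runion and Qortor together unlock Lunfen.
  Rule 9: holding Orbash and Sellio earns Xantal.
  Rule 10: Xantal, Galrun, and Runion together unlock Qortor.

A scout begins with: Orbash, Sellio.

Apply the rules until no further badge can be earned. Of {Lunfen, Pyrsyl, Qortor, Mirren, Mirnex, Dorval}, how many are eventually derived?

With Sellio, Runion is earned (Rule 7).
With Orbash and Sellio, Xantal is earned (Rule 9).
With Xantal and Sellio, Galrun is earned (Rule 4).
With Xantal, Galrun, and Runion, Qortor is earned (Rule 10).
With Runion and Qortor, Lunfen is earned (Rule 8).
Lunfen: reached.
Pyrsyl would need Dorval (Rule 1), but Dorval is never earned.
Qortor: reached.
No rule produces Mirren, and it is not given.
Mirnex would need Qortor and Mirren (Rule 2), but Mirren is never earned.
Dorval would need Pyrsyl (Rule 5), but Pyrsyl is never earned.
Reached: Lunfen and Qortor — 2 of the 6.

2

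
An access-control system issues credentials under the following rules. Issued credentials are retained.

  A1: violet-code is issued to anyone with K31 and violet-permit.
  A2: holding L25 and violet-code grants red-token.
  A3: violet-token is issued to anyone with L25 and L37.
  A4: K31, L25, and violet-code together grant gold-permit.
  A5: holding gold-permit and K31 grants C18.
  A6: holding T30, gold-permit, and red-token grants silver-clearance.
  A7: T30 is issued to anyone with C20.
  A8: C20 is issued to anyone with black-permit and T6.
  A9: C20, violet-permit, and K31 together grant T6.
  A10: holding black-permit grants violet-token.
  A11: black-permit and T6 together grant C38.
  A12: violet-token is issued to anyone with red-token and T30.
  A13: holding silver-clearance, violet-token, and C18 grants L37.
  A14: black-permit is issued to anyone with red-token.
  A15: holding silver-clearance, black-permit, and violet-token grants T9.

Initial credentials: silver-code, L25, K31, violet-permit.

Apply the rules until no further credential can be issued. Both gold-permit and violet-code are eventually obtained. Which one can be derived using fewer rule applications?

violet-code: Holding K31 and violet-permit grants violet-code (A1). [1 rule application]
gold-permit: Holding K31 and violet-permit grants violet-code (A1). Holding K31, L25, and violet-code grants gold-permit (A4). [2 rule applications]
violet-code needs fewer.

violet-code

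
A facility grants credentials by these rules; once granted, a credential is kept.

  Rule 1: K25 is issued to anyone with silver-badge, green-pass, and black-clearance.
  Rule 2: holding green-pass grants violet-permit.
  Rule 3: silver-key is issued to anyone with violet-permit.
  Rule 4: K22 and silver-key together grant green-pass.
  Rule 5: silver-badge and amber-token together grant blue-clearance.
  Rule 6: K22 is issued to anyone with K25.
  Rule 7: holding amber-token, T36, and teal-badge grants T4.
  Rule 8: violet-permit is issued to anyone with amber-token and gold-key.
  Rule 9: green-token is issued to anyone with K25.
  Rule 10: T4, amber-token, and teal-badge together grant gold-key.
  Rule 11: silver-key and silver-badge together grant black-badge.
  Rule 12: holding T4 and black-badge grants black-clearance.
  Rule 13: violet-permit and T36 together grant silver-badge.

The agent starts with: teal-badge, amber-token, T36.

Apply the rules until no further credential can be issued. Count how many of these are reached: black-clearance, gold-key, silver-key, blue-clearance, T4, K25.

Holding amber-token, T36, and teal-badge grants T4 (Rule 7).
Holding T4, amber-token, and teal-badge grants gold-key (Rule 10).
Holding amber-token and gold-key grants violet-permit (Rule 8).
Holding violet-permit grants silver-key (Rule 3).
Holding violet-permit and T36 grants silver-badge (Rule 13).
Holding silver-badge and amber-token grants blue-clearance (Rule 5).
Holding silver-key and silver-badge grants black-badge (Rule 11).
Holding T4 and black-badge grants black-clearance (Rule 12).
black-clearance: reached.
gold-key: reached.
silver-key: reached.
blue-clearance: reached.
T4: reached.
K25 would need silver-badge, green-pass, and black-clearance (Rule 1), but green-pass is never granted.
Reached: black-clearance, gold-key, silver-key, blue-clearance, and T4 — 5 of the 6.

5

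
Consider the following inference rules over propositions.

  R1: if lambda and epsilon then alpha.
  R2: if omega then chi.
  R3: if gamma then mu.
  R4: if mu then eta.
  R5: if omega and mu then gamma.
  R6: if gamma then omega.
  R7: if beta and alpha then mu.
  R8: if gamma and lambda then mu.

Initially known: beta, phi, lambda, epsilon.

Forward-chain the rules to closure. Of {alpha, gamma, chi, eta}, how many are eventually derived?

2

From lambda and epsilon, R1 gives alpha.
beta and alpha hold, so mu follows (R7).
mu holds, so eta follows (R4).
alpha: reached.
gamma would need omega and mu (R5), but omega is never established.
chi would need omega (R2), but omega is never established.
eta: reached.
Reached: alpha and eta — 2 of the 4.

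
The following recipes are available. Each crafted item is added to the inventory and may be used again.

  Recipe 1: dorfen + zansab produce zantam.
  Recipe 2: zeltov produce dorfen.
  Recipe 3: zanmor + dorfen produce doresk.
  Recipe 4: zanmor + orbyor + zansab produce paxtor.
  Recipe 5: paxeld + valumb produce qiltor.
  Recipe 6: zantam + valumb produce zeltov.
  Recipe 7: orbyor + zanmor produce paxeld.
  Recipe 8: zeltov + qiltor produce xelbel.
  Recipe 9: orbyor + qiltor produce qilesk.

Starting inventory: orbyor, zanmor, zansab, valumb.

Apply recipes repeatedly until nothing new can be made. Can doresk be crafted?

doresk would need zanmor and dorfen (Recipe 3), but dorfen is never obtained.

No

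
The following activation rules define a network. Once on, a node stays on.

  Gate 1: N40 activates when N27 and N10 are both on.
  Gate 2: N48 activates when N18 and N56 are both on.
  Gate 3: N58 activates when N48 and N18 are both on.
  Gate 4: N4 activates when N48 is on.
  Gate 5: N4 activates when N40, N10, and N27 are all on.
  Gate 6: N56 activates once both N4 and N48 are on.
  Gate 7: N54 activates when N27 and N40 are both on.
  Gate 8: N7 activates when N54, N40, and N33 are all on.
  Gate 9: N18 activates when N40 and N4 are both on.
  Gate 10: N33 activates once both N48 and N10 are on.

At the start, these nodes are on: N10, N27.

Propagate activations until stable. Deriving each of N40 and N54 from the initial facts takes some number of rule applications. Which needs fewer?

N40

N40: N27 and N10 are on, so N40 activates (Gate 1). [1 rule application]
N54: N27 and N10 are on, so N40 activates (Gate 1). N27 and N40 are on, so N54 activates (Gate 7). [2 rule applications]
N40 needs fewer.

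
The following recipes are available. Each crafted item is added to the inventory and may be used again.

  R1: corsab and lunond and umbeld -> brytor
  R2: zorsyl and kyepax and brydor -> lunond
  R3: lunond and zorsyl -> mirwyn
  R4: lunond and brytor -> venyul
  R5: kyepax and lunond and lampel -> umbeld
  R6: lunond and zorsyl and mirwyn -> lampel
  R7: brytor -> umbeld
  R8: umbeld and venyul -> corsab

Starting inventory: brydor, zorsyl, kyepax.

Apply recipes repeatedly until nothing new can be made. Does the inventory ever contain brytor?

No

brytor would need corsab, lunond, and umbeld (R1), but corsab is never obtained.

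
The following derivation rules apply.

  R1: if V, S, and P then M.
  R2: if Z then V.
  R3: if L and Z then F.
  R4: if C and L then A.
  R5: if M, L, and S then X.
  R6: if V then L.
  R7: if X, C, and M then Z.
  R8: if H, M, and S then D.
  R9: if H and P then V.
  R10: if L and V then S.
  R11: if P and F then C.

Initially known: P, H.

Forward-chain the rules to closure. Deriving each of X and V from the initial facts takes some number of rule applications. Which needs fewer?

V: H and P hold, so V follows (R9). [1 rule application]
X: From H and P, R9 gives V. V holds, so L follows (R6). From L and V, R10 gives S. V, S, and P hold, so M follows (R1). M, L, and S hold, so X follows (R5). [5 rule applications]
V needs fewer.

V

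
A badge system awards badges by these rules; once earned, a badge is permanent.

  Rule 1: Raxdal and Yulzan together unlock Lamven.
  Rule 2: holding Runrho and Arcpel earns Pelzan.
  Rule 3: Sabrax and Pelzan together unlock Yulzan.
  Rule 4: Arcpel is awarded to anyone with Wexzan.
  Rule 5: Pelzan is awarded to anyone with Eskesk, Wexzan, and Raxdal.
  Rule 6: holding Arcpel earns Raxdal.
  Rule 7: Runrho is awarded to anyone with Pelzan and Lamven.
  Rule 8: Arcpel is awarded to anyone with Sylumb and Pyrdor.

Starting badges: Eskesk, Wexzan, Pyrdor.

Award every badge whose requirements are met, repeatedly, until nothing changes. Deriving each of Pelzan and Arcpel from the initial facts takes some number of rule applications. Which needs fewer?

Arcpel: With Wexzan, Arcpel is earned (Rule 4). [1 rule application]
Pelzan: With Wexzan, Arcpel is earned (Rule 4). With Arcpel, Raxdal is earned (Rule 6). With Eskesk, Wexzan, and Raxdal, Pelzan is earned (Rule 5). [3 rule applications]
Arcpel needs fewer.

Arcpel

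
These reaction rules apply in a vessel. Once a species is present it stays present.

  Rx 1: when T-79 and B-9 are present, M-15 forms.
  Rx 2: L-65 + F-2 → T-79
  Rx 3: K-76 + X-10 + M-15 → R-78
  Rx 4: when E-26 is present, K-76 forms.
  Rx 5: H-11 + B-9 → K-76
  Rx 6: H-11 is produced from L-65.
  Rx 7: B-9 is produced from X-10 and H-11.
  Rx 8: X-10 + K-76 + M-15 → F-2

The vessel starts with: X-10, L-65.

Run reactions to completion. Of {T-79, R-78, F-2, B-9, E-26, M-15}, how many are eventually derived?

1

L-65 present → H-11 forms (Rx 6).
X-10 and H-11 present → B-9 forms (Rx 7).
T-79 would need L-65 and F-2 (Rx 2), but F-2 never forms.
R-78 would need K-76, X-10, and M-15 (Rx 3), but M-15 never forms.
F-2 would need X-10, K-76, and M-15 (Rx 8), but M-15 never forms.
B-9: reached.
No rule produces E-26, and it is not given.
M-15 would need T-79 and B-9 (Rx 1), but T-79 never forms.
Reached: B-9 — 1 of the 6.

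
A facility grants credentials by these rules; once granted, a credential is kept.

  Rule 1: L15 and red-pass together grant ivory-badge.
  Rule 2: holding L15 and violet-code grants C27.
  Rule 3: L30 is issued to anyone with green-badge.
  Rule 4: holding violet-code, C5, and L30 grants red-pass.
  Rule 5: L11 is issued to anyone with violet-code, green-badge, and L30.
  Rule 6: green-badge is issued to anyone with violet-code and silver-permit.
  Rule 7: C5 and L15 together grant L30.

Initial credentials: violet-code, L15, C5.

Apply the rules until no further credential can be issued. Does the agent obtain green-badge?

green-badge would need violet-code and silver-permit (Rule 6), but silver-permit is never granted.

No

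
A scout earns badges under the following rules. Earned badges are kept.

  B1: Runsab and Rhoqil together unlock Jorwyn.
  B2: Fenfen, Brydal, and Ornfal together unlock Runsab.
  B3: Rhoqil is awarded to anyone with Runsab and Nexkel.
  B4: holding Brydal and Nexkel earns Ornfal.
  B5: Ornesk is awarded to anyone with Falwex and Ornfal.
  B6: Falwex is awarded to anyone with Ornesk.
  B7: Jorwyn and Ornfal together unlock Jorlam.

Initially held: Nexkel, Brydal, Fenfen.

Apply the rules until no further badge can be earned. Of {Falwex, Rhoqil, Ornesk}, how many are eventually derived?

1

With Brydal and Nexkel, Ornfal is earned (B4).
With Fenfen, Brydal, and Ornfal, Runsab is earned (B2).
With Runsab and Nexkel, Rhoqil is earned (B3).
Falwex would need Ornesk (B6), but Ornesk is never earned.
Rhoqil: reached.
Ornesk would need Falwex and Ornfal (B5), but Falwex is never earned.
Reached: Rhoqil — 1 of the 3.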